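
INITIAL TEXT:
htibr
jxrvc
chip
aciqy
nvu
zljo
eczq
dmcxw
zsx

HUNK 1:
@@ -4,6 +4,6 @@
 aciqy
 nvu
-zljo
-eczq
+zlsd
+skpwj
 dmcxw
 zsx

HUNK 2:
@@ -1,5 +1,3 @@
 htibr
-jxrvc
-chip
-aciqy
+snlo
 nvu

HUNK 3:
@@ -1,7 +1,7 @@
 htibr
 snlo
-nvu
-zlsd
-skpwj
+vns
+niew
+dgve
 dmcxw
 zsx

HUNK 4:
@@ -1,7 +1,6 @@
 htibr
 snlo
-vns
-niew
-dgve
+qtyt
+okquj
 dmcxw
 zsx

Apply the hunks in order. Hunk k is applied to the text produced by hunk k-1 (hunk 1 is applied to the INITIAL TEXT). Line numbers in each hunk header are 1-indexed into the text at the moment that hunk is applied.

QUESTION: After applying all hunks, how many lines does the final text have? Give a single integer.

Answer: 6

Derivation:
Hunk 1: at line 4 remove [zljo,eczq] add [zlsd,skpwj] -> 9 lines: htibr jxrvc chip aciqy nvu zlsd skpwj dmcxw zsx
Hunk 2: at line 1 remove [jxrvc,chip,aciqy] add [snlo] -> 7 lines: htibr snlo nvu zlsd skpwj dmcxw zsx
Hunk 3: at line 1 remove [nvu,zlsd,skpwj] add [vns,niew,dgve] -> 7 lines: htibr snlo vns niew dgve dmcxw zsx
Hunk 4: at line 1 remove [vns,niew,dgve] add [qtyt,okquj] -> 6 lines: htibr snlo qtyt okquj dmcxw zsx
Final line count: 6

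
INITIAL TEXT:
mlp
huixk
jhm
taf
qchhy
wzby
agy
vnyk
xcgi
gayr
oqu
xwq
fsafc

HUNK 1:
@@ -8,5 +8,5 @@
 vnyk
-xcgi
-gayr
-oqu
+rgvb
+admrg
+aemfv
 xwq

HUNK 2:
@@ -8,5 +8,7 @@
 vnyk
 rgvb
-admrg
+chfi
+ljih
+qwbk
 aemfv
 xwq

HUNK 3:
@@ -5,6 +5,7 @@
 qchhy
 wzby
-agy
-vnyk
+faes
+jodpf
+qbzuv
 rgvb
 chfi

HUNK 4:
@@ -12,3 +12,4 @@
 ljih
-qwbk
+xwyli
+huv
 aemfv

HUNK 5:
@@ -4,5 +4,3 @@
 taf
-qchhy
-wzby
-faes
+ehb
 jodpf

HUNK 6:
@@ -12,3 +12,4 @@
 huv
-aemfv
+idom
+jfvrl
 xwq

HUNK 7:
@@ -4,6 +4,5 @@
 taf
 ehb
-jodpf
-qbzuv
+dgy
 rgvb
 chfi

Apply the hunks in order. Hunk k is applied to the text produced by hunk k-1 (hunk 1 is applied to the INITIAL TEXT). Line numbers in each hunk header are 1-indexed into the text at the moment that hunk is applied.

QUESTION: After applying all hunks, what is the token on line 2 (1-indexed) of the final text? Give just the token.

Answer: huixk

Derivation:
Hunk 1: at line 8 remove [xcgi,gayr,oqu] add [rgvb,admrg,aemfv] -> 13 lines: mlp huixk jhm taf qchhy wzby agy vnyk rgvb admrg aemfv xwq fsafc
Hunk 2: at line 8 remove [admrg] add [chfi,ljih,qwbk] -> 15 lines: mlp huixk jhm taf qchhy wzby agy vnyk rgvb chfi ljih qwbk aemfv xwq fsafc
Hunk 3: at line 5 remove [agy,vnyk] add [faes,jodpf,qbzuv] -> 16 lines: mlp huixk jhm taf qchhy wzby faes jodpf qbzuv rgvb chfi ljih qwbk aemfv xwq fsafc
Hunk 4: at line 12 remove [qwbk] add [xwyli,huv] -> 17 lines: mlp huixk jhm taf qchhy wzby faes jodpf qbzuv rgvb chfi ljih xwyli huv aemfv xwq fsafc
Hunk 5: at line 4 remove [qchhy,wzby,faes] add [ehb] -> 15 lines: mlp huixk jhm taf ehb jodpf qbzuv rgvb chfi ljih xwyli huv aemfv xwq fsafc
Hunk 6: at line 12 remove [aemfv] add [idom,jfvrl] -> 16 lines: mlp huixk jhm taf ehb jodpf qbzuv rgvb chfi ljih xwyli huv idom jfvrl xwq fsafc
Hunk 7: at line 4 remove [jodpf,qbzuv] add [dgy] -> 15 lines: mlp huixk jhm taf ehb dgy rgvb chfi ljih xwyli huv idom jfvrl xwq fsafc
Final line 2: huixk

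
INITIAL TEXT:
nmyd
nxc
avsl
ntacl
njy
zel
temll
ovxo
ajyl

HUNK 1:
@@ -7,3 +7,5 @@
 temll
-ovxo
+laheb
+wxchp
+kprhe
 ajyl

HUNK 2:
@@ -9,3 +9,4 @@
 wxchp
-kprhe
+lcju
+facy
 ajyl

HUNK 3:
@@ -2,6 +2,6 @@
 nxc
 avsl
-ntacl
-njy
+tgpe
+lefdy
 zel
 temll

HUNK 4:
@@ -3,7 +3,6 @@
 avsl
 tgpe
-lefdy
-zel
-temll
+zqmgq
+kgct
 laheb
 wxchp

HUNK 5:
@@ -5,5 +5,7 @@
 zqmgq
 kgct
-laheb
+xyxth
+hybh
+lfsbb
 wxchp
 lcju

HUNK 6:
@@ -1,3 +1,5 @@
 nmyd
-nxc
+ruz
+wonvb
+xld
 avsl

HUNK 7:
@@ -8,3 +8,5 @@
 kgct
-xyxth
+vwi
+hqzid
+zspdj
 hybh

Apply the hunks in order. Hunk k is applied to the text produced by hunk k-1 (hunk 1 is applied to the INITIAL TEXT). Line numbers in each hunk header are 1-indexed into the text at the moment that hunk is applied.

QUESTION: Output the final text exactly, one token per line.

Answer: nmyd
ruz
wonvb
xld
avsl
tgpe
zqmgq
kgct
vwi
hqzid
zspdj
hybh
lfsbb
wxchp
lcju
facy
ajyl

Derivation:
Hunk 1: at line 7 remove [ovxo] add [laheb,wxchp,kprhe] -> 11 lines: nmyd nxc avsl ntacl njy zel temll laheb wxchp kprhe ajyl
Hunk 2: at line 9 remove [kprhe] add [lcju,facy] -> 12 lines: nmyd nxc avsl ntacl njy zel temll laheb wxchp lcju facy ajyl
Hunk 3: at line 2 remove [ntacl,njy] add [tgpe,lefdy] -> 12 lines: nmyd nxc avsl tgpe lefdy zel temll laheb wxchp lcju facy ajyl
Hunk 4: at line 3 remove [lefdy,zel,temll] add [zqmgq,kgct] -> 11 lines: nmyd nxc avsl tgpe zqmgq kgct laheb wxchp lcju facy ajyl
Hunk 5: at line 5 remove [laheb] add [xyxth,hybh,lfsbb] -> 13 lines: nmyd nxc avsl tgpe zqmgq kgct xyxth hybh lfsbb wxchp lcju facy ajyl
Hunk 6: at line 1 remove [nxc] add [ruz,wonvb,xld] -> 15 lines: nmyd ruz wonvb xld avsl tgpe zqmgq kgct xyxth hybh lfsbb wxchp lcju facy ajyl
Hunk 7: at line 8 remove [xyxth] add [vwi,hqzid,zspdj] -> 17 lines: nmyd ruz wonvb xld avsl tgpe zqmgq kgct vwi hqzid zspdj hybh lfsbb wxchp lcju facy ajyl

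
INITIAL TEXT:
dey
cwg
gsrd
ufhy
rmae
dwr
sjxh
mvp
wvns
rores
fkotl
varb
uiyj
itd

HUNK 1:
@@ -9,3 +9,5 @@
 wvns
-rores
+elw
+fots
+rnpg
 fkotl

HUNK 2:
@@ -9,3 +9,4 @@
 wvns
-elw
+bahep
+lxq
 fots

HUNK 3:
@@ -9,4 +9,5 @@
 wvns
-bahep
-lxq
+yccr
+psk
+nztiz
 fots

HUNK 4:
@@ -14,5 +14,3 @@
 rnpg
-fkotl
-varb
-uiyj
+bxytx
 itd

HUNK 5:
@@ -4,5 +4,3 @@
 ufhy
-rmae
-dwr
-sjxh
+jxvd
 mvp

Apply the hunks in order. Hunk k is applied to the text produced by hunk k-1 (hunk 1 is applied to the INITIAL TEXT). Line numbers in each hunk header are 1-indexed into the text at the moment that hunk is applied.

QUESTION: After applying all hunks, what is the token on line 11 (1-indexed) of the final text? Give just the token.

Hunk 1: at line 9 remove [rores] add [elw,fots,rnpg] -> 16 lines: dey cwg gsrd ufhy rmae dwr sjxh mvp wvns elw fots rnpg fkotl varb uiyj itd
Hunk 2: at line 9 remove [elw] add [bahep,lxq] -> 17 lines: dey cwg gsrd ufhy rmae dwr sjxh mvp wvns bahep lxq fots rnpg fkotl varb uiyj itd
Hunk 3: at line 9 remove [bahep,lxq] add [yccr,psk,nztiz] -> 18 lines: dey cwg gsrd ufhy rmae dwr sjxh mvp wvns yccr psk nztiz fots rnpg fkotl varb uiyj itd
Hunk 4: at line 14 remove [fkotl,varb,uiyj] add [bxytx] -> 16 lines: dey cwg gsrd ufhy rmae dwr sjxh mvp wvns yccr psk nztiz fots rnpg bxytx itd
Hunk 5: at line 4 remove [rmae,dwr,sjxh] add [jxvd] -> 14 lines: dey cwg gsrd ufhy jxvd mvp wvns yccr psk nztiz fots rnpg bxytx itd
Final line 11: fots

Answer: fots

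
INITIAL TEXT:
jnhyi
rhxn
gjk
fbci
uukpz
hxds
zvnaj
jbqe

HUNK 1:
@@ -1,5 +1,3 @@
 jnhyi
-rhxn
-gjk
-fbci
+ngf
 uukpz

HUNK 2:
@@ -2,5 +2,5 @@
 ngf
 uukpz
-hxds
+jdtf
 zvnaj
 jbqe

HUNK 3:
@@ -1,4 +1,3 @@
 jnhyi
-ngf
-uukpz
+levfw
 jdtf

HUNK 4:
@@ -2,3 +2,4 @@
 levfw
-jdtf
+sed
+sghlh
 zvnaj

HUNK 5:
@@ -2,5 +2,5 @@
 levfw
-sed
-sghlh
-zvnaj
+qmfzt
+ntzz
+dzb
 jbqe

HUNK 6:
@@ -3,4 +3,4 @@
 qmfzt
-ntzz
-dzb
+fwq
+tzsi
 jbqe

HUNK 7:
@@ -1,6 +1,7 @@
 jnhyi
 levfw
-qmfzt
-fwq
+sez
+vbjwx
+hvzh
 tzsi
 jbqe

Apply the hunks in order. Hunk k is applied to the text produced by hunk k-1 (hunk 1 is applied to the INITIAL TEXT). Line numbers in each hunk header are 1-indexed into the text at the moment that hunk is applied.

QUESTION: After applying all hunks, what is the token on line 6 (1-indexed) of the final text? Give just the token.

Answer: tzsi

Derivation:
Hunk 1: at line 1 remove [rhxn,gjk,fbci] add [ngf] -> 6 lines: jnhyi ngf uukpz hxds zvnaj jbqe
Hunk 2: at line 2 remove [hxds] add [jdtf] -> 6 lines: jnhyi ngf uukpz jdtf zvnaj jbqe
Hunk 3: at line 1 remove [ngf,uukpz] add [levfw] -> 5 lines: jnhyi levfw jdtf zvnaj jbqe
Hunk 4: at line 2 remove [jdtf] add [sed,sghlh] -> 6 lines: jnhyi levfw sed sghlh zvnaj jbqe
Hunk 5: at line 2 remove [sed,sghlh,zvnaj] add [qmfzt,ntzz,dzb] -> 6 lines: jnhyi levfw qmfzt ntzz dzb jbqe
Hunk 6: at line 3 remove [ntzz,dzb] add [fwq,tzsi] -> 6 lines: jnhyi levfw qmfzt fwq tzsi jbqe
Hunk 7: at line 1 remove [qmfzt,fwq] add [sez,vbjwx,hvzh] -> 7 lines: jnhyi levfw sez vbjwx hvzh tzsi jbqe
Final line 6: tzsi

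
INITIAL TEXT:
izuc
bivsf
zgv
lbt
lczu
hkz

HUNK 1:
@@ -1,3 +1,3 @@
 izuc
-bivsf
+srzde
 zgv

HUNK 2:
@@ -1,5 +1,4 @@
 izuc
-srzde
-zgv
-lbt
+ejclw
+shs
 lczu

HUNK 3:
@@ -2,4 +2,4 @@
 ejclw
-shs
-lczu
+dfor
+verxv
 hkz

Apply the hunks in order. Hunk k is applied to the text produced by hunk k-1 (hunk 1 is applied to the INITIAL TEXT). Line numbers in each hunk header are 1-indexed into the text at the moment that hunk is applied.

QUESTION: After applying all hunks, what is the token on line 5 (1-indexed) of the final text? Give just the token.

Answer: hkz

Derivation:
Hunk 1: at line 1 remove [bivsf] add [srzde] -> 6 lines: izuc srzde zgv lbt lczu hkz
Hunk 2: at line 1 remove [srzde,zgv,lbt] add [ejclw,shs] -> 5 lines: izuc ejclw shs lczu hkz
Hunk 3: at line 2 remove [shs,lczu] add [dfor,verxv] -> 5 lines: izuc ejclw dfor verxv hkz
Final line 5: hkz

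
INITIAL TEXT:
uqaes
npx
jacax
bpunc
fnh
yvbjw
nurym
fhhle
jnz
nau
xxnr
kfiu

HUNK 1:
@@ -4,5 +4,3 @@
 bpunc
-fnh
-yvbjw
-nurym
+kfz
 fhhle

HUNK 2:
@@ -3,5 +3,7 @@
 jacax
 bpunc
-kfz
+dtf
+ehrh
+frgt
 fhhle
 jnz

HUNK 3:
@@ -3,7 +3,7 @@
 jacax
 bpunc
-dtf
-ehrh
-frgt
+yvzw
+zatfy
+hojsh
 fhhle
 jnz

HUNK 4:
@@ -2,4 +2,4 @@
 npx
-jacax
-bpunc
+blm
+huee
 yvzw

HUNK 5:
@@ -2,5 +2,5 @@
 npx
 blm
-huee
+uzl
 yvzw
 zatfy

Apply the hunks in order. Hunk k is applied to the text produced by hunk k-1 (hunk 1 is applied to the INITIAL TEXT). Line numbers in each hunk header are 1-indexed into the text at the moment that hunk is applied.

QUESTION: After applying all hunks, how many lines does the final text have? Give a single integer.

Answer: 12

Derivation:
Hunk 1: at line 4 remove [fnh,yvbjw,nurym] add [kfz] -> 10 lines: uqaes npx jacax bpunc kfz fhhle jnz nau xxnr kfiu
Hunk 2: at line 3 remove [kfz] add [dtf,ehrh,frgt] -> 12 lines: uqaes npx jacax bpunc dtf ehrh frgt fhhle jnz nau xxnr kfiu
Hunk 3: at line 3 remove [dtf,ehrh,frgt] add [yvzw,zatfy,hojsh] -> 12 lines: uqaes npx jacax bpunc yvzw zatfy hojsh fhhle jnz nau xxnr kfiu
Hunk 4: at line 2 remove [jacax,bpunc] add [blm,huee] -> 12 lines: uqaes npx blm huee yvzw zatfy hojsh fhhle jnz nau xxnr kfiu
Hunk 5: at line 2 remove [huee] add [uzl] -> 12 lines: uqaes npx blm uzl yvzw zatfy hojsh fhhle jnz nau xxnr kfiu
Final line count: 12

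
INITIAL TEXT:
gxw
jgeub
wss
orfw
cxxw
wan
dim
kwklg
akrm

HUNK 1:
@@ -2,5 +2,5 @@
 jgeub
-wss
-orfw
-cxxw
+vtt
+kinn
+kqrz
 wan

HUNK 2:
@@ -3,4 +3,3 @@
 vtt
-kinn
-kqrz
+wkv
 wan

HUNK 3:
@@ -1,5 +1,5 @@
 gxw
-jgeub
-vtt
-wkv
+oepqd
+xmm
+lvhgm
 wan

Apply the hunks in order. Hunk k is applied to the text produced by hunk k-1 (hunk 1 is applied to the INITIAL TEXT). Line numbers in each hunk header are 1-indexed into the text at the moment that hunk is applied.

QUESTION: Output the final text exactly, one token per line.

Hunk 1: at line 2 remove [wss,orfw,cxxw] add [vtt,kinn,kqrz] -> 9 lines: gxw jgeub vtt kinn kqrz wan dim kwklg akrm
Hunk 2: at line 3 remove [kinn,kqrz] add [wkv] -> 8 lines: gxw jgeub vtt wkv wan dim kwklg akrm
Hunk 3: at line 1 remove [jgeub,vtt,wkv] add [oepqd,xmm,lvhgm] -> 8 lines: gxw oepqd xmm lvhgm wan dim kwklg akrm

Answer: gxw
oepqd
xmm
lvhgm
wan
dim
kwklg
akrm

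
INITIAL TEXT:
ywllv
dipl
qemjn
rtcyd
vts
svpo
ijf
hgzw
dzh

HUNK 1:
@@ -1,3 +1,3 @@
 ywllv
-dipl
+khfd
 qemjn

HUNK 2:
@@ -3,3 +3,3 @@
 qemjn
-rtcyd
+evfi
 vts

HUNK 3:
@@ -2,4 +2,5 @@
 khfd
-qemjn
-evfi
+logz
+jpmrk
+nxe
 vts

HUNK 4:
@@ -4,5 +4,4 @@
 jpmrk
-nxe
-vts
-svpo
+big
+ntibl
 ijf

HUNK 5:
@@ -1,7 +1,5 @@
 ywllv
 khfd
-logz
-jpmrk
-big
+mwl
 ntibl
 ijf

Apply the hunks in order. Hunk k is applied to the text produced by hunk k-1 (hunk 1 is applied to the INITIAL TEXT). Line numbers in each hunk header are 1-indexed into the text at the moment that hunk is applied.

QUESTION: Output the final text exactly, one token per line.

Answer: ywllv
khfd
mwl
ntibl
ijf
hgzw
dzh

Derivation:
Hunk 1: at line 1 remove [dipl] add [khfd] -> 9 lines: ywllv khfd qemjn rtcyd vts svpo ijf hgzw dzh
Hunk 2: at line 3 remove [rtcyd] add [evfi] -> 9 lines: ywllv khfd qemjn evfi vts svpo ijf hgzw dzh
Hunk 3: at line 2 remove [qemjn,evfi] add [logz,jpmrk,nxe] -> 10 lines: ywllv khfd logz jpmrk nxe vts svpo ijf hgzw dzh
Hunk 4: at line 4 remove [nxe,vts,svpo] add [big,ntibl] -> 9 lines: ywllv khfd logz jpmrk big ntibl ijf hgzw dzh
Hunk 5: at line 1 remove [logz,jpmrk,big] add [mwl] -> 7 lines: ywllv khfd mwl ntibl ijf hgzw dzh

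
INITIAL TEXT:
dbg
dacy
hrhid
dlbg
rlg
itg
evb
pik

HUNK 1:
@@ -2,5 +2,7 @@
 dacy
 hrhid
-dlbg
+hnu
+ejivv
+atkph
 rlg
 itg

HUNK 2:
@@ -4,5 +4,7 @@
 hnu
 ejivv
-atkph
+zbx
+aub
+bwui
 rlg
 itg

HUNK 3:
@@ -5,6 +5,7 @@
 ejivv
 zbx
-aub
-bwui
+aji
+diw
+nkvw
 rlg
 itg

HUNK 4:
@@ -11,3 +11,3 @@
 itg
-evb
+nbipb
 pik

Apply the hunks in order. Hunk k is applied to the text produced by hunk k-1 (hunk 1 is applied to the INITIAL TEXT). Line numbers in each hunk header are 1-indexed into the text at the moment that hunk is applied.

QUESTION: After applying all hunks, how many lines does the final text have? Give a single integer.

Hunk 1: at line 2 remove [dlbg] add [hnu,ejivv,atkph] -> 10 lines: dbg dacy hrhid hnu ejivv atkph rlg itg evb pik
Hunk 2: at line 4 remove [atkph] add [zbx,aub,bwui] -> 12 lines: dbg dacy hrhid hnu ejivv zbx aub bwui rlg itg evb pik
Hunk 3: at line 5 remove [aub,bwui] add [aji,diw,nkvw] -> 13 lines: dbg dacy hrhid hnu ejivv zbx aji diw nkvw rlg itg evb pik
Hunk 4: at line 11 remove [evb] add [nbipb] -> 13 lines: dbg dacy hrhid hnu ejivv zbx aji diw nkvw rlg itg nbipb pik
Final line count: 13

Answer: 13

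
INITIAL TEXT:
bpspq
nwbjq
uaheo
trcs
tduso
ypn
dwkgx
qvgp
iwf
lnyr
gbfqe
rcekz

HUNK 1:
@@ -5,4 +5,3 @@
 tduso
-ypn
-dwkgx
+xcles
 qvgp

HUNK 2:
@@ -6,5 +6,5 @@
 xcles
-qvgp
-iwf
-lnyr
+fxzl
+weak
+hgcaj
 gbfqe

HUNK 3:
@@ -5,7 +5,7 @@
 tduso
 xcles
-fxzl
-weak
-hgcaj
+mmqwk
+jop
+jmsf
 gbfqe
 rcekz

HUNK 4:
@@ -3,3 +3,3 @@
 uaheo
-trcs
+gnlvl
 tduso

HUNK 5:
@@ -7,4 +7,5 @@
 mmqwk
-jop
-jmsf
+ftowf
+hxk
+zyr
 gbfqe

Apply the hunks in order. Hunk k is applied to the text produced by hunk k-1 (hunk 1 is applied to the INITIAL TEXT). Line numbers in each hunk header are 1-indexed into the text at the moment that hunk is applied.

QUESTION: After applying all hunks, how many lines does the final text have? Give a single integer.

Answer: 12

Derivation:
Hunk 1: at line 5 remove [ypn,dwkgx] add [xcles] -> 11 lines: bpspq nwbjq uaheo trcs tduso xcles qvgp iwf lnyr gbfqe rcekz
Hunk 2: at line 6 remove [qvgp,iwf,lnyr] add [fxzl,weak,hgcaj] -> 11 lines: bpspq nwbjq uaheo trcs tduso xcles fxzl weak hgcaj gbfqe rcekz
Hunk 3: at line 5 remove [fxzl,weak,hgcaj] add [mmqwk,jop,jmsf] -> 11 lines: bpspq nwbjq uaheo trcs tduso xcles mmqwk jop jmsf gbfqe rcekz
Hunk 4: at line 3 remove [trcs] add [gnlvl] -> 11 lines: bpspq nwbjq uaheo gnlvl tduso xcles mmqwk jop jmsf gbfqe rcekz
Hunk 5: at line 7 remove [jop,jmsf] add [ftowf,hxk,zyr] -> 12 lines: bpspq nwbjq uaheo gnlvl tduso xcles mmqwk ftowf hxk zyr gbfqe rcekz
Final line count: 12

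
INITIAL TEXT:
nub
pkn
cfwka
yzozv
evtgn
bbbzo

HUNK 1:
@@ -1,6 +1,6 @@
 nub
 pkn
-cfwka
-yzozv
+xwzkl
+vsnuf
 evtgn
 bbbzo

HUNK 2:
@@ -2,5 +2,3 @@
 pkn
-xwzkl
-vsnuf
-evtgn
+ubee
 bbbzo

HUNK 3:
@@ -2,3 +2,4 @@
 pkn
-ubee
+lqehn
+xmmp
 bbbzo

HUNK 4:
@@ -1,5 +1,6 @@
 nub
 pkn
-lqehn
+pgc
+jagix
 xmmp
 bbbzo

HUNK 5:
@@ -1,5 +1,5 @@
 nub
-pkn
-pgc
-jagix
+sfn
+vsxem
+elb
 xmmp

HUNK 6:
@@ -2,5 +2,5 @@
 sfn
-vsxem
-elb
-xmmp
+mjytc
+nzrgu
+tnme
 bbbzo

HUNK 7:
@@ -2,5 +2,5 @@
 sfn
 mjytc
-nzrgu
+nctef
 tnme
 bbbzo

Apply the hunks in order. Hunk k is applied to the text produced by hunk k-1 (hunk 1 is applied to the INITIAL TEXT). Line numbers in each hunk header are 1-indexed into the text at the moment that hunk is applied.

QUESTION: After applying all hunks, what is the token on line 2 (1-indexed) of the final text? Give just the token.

Hunk 1: at line 1 remove [cfwka,yzozv] add [xwzkl,vsnuf] -> 6 lines: nub pkn xwzkl vsnuf evtgn bbbzo
Hunk 2: at line 2 remove [xwzkl,vsnuf,evtgn] add [ubee] -> 4 lines: nub pkn ubee bbbzo
Hunk 3: at line 2 remove [ubee] add [lqehn,xmmp] -> 5 lines: nub pkn lqehn xmmp bbbzo
Hunk 4: at line 1 remove [lqehn] add [pgc,jagix] -> 6 lines: nub pkn pgc jagix xmmp bbbzo
Hunk 5: at line 1 remove [pkn,pgc,jagix] add [sfn,vsxem,elb] -> 6 lines: nub sfn vsxem elb xmmp bbbzo
Hunk 6: at line 2 remove [vsxem,elb,xmmp] add [mjytc,nzrgu,tnme] -> 6 lines: nub sfn mjytc nzrgu tnme bbbzo
Hunk 7: at line 2 remove [nzrgu] add [nctef] -> 6 lines: nub sfn mjytc nctef tnme bbbzo
Final line 2: sfn

Answer: sfn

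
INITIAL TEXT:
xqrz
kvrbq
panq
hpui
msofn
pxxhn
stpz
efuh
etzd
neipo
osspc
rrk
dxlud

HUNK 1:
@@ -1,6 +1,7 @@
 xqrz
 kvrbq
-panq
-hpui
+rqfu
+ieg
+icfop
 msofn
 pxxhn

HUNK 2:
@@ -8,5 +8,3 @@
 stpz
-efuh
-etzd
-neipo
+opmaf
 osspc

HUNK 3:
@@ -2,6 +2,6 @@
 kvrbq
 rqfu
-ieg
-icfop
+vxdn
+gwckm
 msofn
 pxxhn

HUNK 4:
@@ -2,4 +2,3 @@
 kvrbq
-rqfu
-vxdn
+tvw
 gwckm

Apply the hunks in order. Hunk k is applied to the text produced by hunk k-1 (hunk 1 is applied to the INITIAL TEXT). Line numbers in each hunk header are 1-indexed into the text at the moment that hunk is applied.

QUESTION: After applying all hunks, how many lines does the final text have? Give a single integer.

Answer: 11

Derivation:
Hunk 1: at line 1 remove [panq,hpui] add [rqfu,ieg,icfop] -> 14 lines: xqrz kvrbq rqfu ieg icfop msofn pxxhn stpz efuh etzd neipo osspc rrk dxlud
Hunk 2: at line 8 remove [efuh,etzd,neipo] add [opmaf] -> 12 lines: xqrz kvrbq rqfu ieg icfop msofn pxxhn stpz opmaf osspc rrk dxlud
Hunk 3: at line 2 remove [ieg,icfop] add [vxdn,gwckm] -> 12 lines: xqrz kvrbq rqfu vxdn gwckm msofn pxxhn stpz opmaf osspc rrk dxlud
Hunk 4: at line 2 remove [rqfu,vxdn] add [tvw] -> 11 lines: xqrz kvrbq tvw gwckm msofn pxxhn stpz opmaf osspc rrk dxlud
Final line count: 11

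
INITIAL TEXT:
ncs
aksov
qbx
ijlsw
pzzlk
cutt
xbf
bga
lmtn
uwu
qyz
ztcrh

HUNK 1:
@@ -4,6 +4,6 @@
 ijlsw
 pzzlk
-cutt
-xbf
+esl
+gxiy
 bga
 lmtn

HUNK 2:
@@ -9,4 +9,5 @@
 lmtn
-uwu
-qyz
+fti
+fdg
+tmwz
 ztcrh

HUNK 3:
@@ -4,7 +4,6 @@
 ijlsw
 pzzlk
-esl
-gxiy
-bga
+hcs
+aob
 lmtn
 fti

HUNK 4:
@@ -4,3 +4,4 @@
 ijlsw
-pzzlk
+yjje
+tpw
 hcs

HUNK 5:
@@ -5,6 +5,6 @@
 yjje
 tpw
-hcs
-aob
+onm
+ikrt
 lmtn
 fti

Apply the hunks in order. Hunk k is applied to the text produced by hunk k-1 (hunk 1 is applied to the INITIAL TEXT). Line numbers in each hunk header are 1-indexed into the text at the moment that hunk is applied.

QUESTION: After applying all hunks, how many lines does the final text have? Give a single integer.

Answer: 13

Derivation:
Hunk 1: at line 4 remove [cutt,xbf] add [esl,gxiy] -> 12 lines: ncs aksov qbx ijlsw pzzlk esl gxiy bga lmtn uwu qyz ztcrh
Hunk 2: at line 9 remove [uwu,qyz] add [fti,fdg,tmwz] -> 13 lines: ncs aksov qbx ijlsw pzzlk esl gxiy bga lmtn fti fdg tmwz ztcrh
Hunk 3: at line 4 remove [esl,gxiy,bga] add [hcs,aob] -> 12 lines: ncs aksov qbx ijlsw pzzlk hcs aob lmtn fti fdg tmwz ztcrh
Hunk 4: at line 4 remove [pzzlk] add [yjje,tpw] -> 13 lines: ncs aksov qbx ijlsw yjje tpw hcs aob lmtn fti fdg tmwz ztcrh
Hunk 5: at line 5 remove [hcs,aob] add [onm,ikrt] -> 13 lines: ncs aksov qbx ijlsw yjje tpw onm ikrt lmtn fti fdg tmwz ztcrh
Final line count: 13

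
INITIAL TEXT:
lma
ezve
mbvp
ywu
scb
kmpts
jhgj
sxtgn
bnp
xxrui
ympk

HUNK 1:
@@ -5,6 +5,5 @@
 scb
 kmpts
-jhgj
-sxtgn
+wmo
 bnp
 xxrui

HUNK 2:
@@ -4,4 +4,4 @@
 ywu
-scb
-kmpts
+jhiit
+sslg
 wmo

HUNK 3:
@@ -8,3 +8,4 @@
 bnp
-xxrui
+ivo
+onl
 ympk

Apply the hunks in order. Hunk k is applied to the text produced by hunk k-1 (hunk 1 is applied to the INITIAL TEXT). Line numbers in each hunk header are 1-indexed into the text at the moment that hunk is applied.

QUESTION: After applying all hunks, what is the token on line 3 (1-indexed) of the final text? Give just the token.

Answer: mbvp

Derivation:
Hunk 1: at line 5 remove [jhgj,sxtgn] add [wmo] -> 10 lines: lma ezve mbvp ywu scb kmpts wmo bnp xxrui ympk
Hunk 2: at line 4 remove [scb,kmpts] add [jhiit,sslg] -> 10 lines: lma ezve mbvp ywu jhiit sslg wmo bnp xxrui ympk
Hunk 3: at line 8 remove [xxrui] add [ivo,onl] -> 11 lines: lma ezve mbvp ywu jhiit sslg wmo bnp ivo onl ympk
Final line 3: mbvp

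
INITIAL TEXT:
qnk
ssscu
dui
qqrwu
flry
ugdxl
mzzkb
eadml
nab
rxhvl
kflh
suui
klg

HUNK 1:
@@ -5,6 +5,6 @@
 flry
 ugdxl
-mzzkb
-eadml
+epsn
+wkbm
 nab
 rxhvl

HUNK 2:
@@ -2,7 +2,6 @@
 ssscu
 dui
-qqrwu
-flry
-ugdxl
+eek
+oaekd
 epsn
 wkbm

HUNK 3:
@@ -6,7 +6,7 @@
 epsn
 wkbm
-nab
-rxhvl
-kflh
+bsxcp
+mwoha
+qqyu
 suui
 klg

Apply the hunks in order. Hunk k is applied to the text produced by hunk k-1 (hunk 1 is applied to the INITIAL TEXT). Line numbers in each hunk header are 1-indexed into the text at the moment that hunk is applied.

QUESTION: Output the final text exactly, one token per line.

Answer: qnk
ssscu
dui
eek
oaekd
epsn
wkbm
bsxcp
mwoha
qqyu
suui
klg

Derivation:
Hunk 1: at line 5 remove [mzzkb,eadml] add [epsn,wkbm] -> 13 lines: qnk ssscu dui qqrwu flry ugdxl epsn wkbm nab rxhvl kflh suui klg
Hunk 2: at line 2 remove [qqrwu,flry,ugdxl] add [eek,oaekd] -> 12 lines: qnk ssscu dui eek oaekd epsn wkbm nab rxhvl kflh suui klg
Hunk 3: at line 6 remove [nab,rxhvl,kflh] add [bsxcp,mwoha,qqyu] -> 12 lines: qnk ssscu dui eek oaekd epsn wkbm bsxcp mwoha qqyu suui klg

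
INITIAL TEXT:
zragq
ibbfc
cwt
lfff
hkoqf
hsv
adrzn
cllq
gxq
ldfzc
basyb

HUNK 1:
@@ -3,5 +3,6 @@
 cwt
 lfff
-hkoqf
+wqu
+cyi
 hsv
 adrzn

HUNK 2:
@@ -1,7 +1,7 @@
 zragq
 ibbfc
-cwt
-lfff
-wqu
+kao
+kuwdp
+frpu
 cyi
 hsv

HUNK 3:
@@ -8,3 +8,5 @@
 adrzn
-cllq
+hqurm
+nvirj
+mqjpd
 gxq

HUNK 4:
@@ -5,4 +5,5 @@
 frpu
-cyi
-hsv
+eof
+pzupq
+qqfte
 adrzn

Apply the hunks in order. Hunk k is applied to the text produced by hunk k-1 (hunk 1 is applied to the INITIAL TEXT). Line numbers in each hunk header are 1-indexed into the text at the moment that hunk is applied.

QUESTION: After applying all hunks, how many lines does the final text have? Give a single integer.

Hunk 1: at line 3 remove [hkoqf] add [wqu,cyi] -> 12 lines: zragq ibbfc cwt lfff wqu cyi hsv adrzn cllq gxq ldfzc basyb
Hunk 2: at line 1 remove [cwt,lfff,wqu] add [kao,kuwdp,frpu] -> 12 lines: zragq ibbfc kao kuwdp frpu cyi hsv adrzn cllq gxq ldfzc basyb
Hunk 3: at line 8 remove [cllq] add [hqurm,nvirj,mqjpd] -> 14 lines: zragq ibbfc kao kuwdp frpu cyi hsv adrzn hqurm nvirj mqjpd gxq ldfzc basyb
Hunk 4: at line 5 remove [cyi,hsv] add [eof,pzupq,qqfte] -> 15 lines: zragq ibbfc kao kuwdp frpu eof pzupq qqfte adrzn hqurm nvirj mqjpd gxq ldfzc basyb
Final line count: 15

Answer: 15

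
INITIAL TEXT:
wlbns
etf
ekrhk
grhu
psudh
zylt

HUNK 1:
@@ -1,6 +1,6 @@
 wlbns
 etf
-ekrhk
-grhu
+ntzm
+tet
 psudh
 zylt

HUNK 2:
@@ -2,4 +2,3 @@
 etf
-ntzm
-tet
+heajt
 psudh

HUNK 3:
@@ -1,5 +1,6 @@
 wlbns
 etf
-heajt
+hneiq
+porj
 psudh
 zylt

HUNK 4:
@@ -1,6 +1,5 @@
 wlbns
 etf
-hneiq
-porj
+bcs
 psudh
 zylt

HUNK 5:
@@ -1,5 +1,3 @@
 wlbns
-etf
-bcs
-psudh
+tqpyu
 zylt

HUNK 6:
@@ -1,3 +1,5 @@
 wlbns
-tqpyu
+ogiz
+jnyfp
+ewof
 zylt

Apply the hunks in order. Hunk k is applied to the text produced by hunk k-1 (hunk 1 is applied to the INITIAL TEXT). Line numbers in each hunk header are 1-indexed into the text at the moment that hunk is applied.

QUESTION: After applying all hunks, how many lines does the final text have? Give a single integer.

Hunk 1: at line 1 remove [ekrhk,grhu] add [ntzm,tet] -> 6 lines: wlbns etf ntzm tet psudh zylt
Hunk 2: at line 2 remove [ntzm,tet] add [heajt] -> 5 lines: wlbns etf heajt psudh zylt
Hunk 3: at line 1 remove [heajt] add [hneiq,porj] -> 6 lines: wlbns etf hneiq porj psudh zylt
Hunk 4: at line 1 remove [hneiq,porj] add [bcs] -> 5 lines: wlbns etf bcs psudh zylt
Hunk 5: at line 1 remove [etf,bcs,psudh] add [tqpyu] -> 3 lines: wlbns tqpyu zylt
Hunk 6: at line 1 remove [tqpyu] add [ogiz,jnyfp,ewof] -> 5 lines: wlbns ogiz jnyfp ewof zylt
Final line count: 5

Answer: 5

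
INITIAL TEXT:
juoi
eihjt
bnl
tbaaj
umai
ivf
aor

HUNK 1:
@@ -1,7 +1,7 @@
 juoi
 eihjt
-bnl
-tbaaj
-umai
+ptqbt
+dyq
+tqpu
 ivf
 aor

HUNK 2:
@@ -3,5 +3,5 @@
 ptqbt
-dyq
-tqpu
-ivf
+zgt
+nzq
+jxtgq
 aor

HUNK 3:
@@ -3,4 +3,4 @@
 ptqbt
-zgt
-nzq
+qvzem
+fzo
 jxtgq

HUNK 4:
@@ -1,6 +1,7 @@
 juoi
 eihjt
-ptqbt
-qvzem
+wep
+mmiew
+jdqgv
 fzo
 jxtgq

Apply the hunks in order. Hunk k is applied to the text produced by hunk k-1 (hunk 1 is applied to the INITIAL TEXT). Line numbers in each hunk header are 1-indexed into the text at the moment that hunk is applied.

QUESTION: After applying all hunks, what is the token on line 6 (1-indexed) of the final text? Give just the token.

Answer: fzo

Derivation:
Hunk 1: at line 1 remove [bnl,tbaaj,umai] add [ptqbt,dyq,tqpu] -> 7 lines: juoi eihjt ptqbt dyq tqpu ivf aor
Hunk 2: at line 3 remove [dyq,tqpu,ivf] add [zgt,nzq,jxtgq] -> 7 lines: juoi eihjt ptqbt zgt nzq jxtgq aor
Hunk 3: at line 3 remove [zgt,nzq] add [qvzem,fzo] -> 7 lines: juoi eihjt ptqbt qvzem fzo jxtgq aor
Hunk 4: at line 1 remove [ptqbt,qvzem] add [wep,mmiew,jdqgv] -> 8 lines: juoi eihjt wep mmiew jdqgv fzo jxtgq aor
Final line 6: fzo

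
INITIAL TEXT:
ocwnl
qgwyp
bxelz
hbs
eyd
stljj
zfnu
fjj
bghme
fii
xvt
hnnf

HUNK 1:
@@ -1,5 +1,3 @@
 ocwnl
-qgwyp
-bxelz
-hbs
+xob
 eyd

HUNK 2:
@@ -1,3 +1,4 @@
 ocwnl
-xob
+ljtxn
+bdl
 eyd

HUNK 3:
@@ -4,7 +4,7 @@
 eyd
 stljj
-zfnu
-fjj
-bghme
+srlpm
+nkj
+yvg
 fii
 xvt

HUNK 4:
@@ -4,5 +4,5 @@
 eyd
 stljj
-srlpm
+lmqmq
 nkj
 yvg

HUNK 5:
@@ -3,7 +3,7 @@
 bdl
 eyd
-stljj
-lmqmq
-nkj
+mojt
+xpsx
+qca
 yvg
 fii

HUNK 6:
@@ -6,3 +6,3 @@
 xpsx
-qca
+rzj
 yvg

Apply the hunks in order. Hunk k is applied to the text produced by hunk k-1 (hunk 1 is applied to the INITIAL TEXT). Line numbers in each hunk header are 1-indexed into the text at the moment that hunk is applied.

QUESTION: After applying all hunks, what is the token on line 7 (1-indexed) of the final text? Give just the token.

Answer: rzj

Derivation:
Hunk 1: at line 1 remove [qgwyp,bxelz,hbs] add [xob] -> 10 lines: ocwnl xob eyd stljj zfnu fjj bghme fii xvt hnnf
Hunk 2: at line 1 remove [xob] add [ljtxn,bdl] -> 11 lines: ocwnl ljtxn bdl eyd stljj zfnu fjj bghme fii xvt hnnf
Hunk 3: at line 4 remove [zfnu,fjj,bghme] add [srlpm,nkj,yvg] -> 11 lines: ocwnl ljtxn bdl eyd stljj srlpm nkj yvg fii xvt hnnf
Hunk 4: at line 4 remove [srlpm] add [lmqmq] -> 11 lines: ocwnl ljtxn bdl eyd stljj lmqmq nkj yvg fii xvt hnnf
Hunk 5: at line 3 remove [stljj,lmqmq,nkj] add [mojt,xpsx,qca] -> 11 lines: ocwnl ljtxn bdl eyd mojt xpsx qca yvg fii xvt hnnf
Hunk 6: at line 6 remove [qca] add [rzj] -> 11 lines: ocwnl ljtxn bdl eyd mojt xpsx rzj yvg fii xvt hnnf
Final line 7: rzj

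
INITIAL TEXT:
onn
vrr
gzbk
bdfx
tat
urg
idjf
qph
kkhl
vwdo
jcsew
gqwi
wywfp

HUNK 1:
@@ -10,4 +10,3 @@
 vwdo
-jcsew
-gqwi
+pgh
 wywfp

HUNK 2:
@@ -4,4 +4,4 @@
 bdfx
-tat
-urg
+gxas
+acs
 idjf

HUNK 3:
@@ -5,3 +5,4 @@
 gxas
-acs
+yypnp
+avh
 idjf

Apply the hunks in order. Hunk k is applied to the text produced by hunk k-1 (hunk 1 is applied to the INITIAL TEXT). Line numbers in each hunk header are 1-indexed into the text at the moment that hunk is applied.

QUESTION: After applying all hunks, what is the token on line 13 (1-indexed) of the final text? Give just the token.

Answer: wywfp

Derivation:
Hunk 1: at line 10 remove [jcsew,gqwi] add [pgh] -> 12 lines: onn vrr gzbk bdfx tat urg idjf qph kkhl vwdo pgh wywfp
Hunk 2: at line 4 remove [tat,urg] add [gxas,acs] -> 12 lines: onn vrr gzbk bdfx gxas acs idjf qph kkhl vwdo pgh wywfp
Hunk 3: at line 5 remove [acs] add [yypnp,avh] -> 13 lines: onn vrr gzbk bdfx gxas yypnp avh idjf qph kkhl vwdo pgh wywfp
Final line 13: wywfp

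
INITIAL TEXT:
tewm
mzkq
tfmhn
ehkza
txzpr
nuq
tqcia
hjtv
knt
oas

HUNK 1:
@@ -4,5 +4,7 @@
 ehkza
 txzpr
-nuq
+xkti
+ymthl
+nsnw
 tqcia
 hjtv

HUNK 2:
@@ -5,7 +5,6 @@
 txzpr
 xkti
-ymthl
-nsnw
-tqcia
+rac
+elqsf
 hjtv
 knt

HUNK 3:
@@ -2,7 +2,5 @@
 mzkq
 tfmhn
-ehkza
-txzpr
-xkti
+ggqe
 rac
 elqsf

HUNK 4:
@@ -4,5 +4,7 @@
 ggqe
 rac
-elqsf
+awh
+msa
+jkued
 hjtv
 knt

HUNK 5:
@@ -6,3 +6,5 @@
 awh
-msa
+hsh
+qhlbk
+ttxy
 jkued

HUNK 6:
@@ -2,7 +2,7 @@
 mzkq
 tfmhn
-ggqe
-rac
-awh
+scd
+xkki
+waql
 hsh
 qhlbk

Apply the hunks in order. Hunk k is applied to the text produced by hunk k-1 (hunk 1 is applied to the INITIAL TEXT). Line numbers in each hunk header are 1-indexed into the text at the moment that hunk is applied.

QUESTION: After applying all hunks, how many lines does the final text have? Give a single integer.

Hunk 1: at line 4 remove [nuq] add [xkti,ymthl,nsnw] -> 12 lines: tewm mzkq tfmhn ehkza txzpr xkti ymthl nsnw tqcia hjtv knt oas
Hunk 2: at line 5 remove [ymthl,nsnw,tqcia] add [rac,elqsf] -> 11 lines: tewm mzkq tfmhn ehkza txzpr xkti rac elqsf hjtv knt oas
Hunk 3: at line 2 remove [ehkza,txzpr,xkti] add [ggqe] -> 9 lines: tewm mzkq tfmhn ggqe rac elqsf hjtv knt oas
Hunk 4: at line 4 remove [elqsf] add [awh,msa,jkued] -> 11 lines: tewm mzkq tfmhn ggqe rac awh msa jkued hjtv knt oas
Hunk 5: at line 6 remove [msa] add [hsh,qhlbk,ttxy] -> 13 lines: tewm mzkq tfmhn ggqe rac awh hsh qhlbk ttxy jkued hjtv knt oas
Hunk 6: at line 2 remove [ggqe,rac,awh] add [scd,xkki,waql] -> 13 lines: tewm mzkq tfmhn scd xkki waql hsh qhlbk ttxy jkued hjtv knt oas
Final line count: 13

Answer: 13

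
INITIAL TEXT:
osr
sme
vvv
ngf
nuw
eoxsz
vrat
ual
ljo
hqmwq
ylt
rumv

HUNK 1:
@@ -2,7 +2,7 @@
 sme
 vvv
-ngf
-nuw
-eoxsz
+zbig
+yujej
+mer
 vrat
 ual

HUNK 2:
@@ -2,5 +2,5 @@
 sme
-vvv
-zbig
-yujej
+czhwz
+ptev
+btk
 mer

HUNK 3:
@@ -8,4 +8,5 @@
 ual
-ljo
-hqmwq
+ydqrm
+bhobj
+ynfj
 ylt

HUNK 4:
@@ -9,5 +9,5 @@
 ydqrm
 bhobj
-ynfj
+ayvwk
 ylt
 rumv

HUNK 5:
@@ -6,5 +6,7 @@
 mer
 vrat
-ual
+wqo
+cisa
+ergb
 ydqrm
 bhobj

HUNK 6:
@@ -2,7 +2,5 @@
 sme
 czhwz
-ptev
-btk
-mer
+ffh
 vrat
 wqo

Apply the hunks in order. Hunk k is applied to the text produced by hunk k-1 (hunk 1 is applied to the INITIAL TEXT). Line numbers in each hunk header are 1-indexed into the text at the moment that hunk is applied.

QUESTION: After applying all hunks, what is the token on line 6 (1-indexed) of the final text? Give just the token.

Hunk 1: at line 2 remove [ngf,nuw,eoxsz] add [zbig,yujej,mer] -> 12 lines: osr sme vvv zbig yujej mer vrat ual ljo hqmwq ylt rumv
Hunk 2: at line 2 remove [vvv,zbig,yujej] add [czhwz,ptev,btk] -> 12 lines: osr sme czhwz ptev btk mer vrat ual ljo hqmwq ylt rumv
Hunk 3: at line 8 remove [ljo,hqmwq] add [ydqrm,bhobj,ynfj] -> 13 lines: osr sme czhwz ptev btk mer vrat ual ydqrm bhobj ynfj ylt rumv
Hunk 4: at line 9 remove [ynfj] add [ayvwk] -> 13 lines: osr sme czhwz ptev btk mer vrat ual ydqrm bhobj ayvwk ylt rumv
Hunk 5: at line 6 remove [ual] add [wqo,cisa,ergb] -> 15 lines: osr sme czhwz ptev btk mer vrat wqo cisa ergb ydqrm bhobj ayvwk ylt rumv
Hunk 6: at line 2 remove [ptev,btk,mer] add [ffh] -> 13 lines: osr sme czhwz ffh vrat wqo cisa ergb ydqrm bhobj ayvwk ylt rumv
Final line 6: wqo

Answer: wqo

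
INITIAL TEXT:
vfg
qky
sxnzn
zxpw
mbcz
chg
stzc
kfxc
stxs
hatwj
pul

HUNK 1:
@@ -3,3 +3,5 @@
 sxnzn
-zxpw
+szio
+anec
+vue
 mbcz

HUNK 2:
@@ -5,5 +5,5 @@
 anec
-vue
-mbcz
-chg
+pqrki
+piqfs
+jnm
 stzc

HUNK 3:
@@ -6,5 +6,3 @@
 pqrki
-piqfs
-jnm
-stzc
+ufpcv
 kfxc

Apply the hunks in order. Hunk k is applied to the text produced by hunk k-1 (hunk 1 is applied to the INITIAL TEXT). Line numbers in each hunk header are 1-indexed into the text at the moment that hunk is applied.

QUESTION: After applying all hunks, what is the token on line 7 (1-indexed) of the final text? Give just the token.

Hunk 1: at line 3 remove [zxpw] add [szio,anec,vue] -> 13 lines: vfg qky sxnzn szio anec vue mbcz chg stzc kfxc stxs hatwj pul
Hunk 2: at line 5 remove [vue,mbcz,chg] add [pqrki,piqfs,jnm] -> 13 lines: vfg qky sxnzn szio anec pqrki piqfs jnm stzc kfxc stxs hatwj pul
Hunk 3: at line 6 remove [piqfs,jnm,stzc] add [ufpcv] -> 11 lines: vfg qky sxnzn szio anec pqrki ufpcv kfxc stxs hatwj pul
Final line 7: ufpcv

Answer: ufpcv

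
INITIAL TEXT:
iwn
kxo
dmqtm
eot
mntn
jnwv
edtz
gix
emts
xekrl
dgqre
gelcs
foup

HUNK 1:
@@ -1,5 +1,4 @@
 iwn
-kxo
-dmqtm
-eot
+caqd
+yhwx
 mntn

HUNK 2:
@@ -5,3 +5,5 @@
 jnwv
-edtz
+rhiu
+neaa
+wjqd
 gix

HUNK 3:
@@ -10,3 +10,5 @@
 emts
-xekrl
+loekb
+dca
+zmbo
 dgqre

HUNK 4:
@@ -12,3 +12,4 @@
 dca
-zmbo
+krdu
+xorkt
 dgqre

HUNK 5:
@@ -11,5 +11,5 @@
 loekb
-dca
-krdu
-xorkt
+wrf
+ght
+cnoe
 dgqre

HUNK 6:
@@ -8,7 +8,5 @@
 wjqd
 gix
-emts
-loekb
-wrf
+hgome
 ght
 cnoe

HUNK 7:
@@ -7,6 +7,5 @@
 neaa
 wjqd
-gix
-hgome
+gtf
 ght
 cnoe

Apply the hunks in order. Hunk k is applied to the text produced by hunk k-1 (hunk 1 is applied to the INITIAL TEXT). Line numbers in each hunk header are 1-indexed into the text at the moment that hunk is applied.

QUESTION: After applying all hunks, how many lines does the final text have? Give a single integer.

Answer: 14

Derivation:
Hunk 1: at line 1 remove [kxo,dmqtm,eot] add [caqd,yhwx] -> 12 lines: iwn caqd yhwx mntn jnwv edtz gix emts xekrl dgqre gelcs foup
Hunk 2: at line 5 remove [edtz] add [rhiu,neaa,wjqd] -> 14 lines: iwn caqd yhwx mntn jnwv rhiu neaa wjqd gix emts xekrl dgqre gelcs foup
Hunk 3: at line 10 remove [xekrl] add [loekb,dca,zmbo] -> 16 lines: iwn caqd yhwx mntn jnwv rhiu neaa wjqd gix emts loekb dca zmbo dgqre gelcs foup
Hunk 4: at line 12 remove [zmbo] add [krdu,xorkt] -> 17 lines: iwn caqd yhwx mntn jnwv rhiu neaa wjqd gix emts loekb dca krdu xorkt dgqre gelcs foup
Hunk 5: at line 11 remove [dca,krdu,xorkt] add [wrf,ght,cnoe] -> 17 lines: iwn caqd yhwx mntn jnwv rhiu neaa wjqd gix emts loekb wrf ght cnoe dgqre gelcs foup
Hunk 6: at line 8 remove [emts,loekb,wrf] add [hgome] -> 15 lines: iwn caqd yhwx mntn jnwv rhiu neaa wjqd gix hgome ght cnoe dgqre gelcs foup
Hunk 7: at line 7 remove [gix,hgome] add [gtf] -> 14 lines: iwn caqd yhwx mntn jnwv rhiu neaa wjqd gtf ght cnoe dgqre gelcs foup
Final line count: 14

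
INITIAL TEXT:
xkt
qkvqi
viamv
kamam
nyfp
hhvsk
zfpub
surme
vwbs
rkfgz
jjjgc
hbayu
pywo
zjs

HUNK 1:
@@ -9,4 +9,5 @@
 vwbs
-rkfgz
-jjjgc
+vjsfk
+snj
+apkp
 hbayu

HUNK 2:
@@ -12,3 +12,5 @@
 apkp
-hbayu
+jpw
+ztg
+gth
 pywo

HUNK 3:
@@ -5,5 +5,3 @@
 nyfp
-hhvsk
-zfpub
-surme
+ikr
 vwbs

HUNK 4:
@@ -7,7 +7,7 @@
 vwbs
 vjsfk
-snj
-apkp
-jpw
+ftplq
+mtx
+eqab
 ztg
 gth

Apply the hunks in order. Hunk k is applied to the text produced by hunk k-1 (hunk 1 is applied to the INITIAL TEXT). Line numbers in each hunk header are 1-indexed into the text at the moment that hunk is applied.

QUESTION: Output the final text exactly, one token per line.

Answer: xkt
qkvqi
viamv
kamam
nyfp
ikr
vwbs
vjsfk
ftplq
mtx
eqab
ztg
gth
pywo
zjs

Derivation:
Hunk 1: at line 9 remove [rkfgz,jjjgc] add [vjsfk,snj,apkp] -> 15 lines: xkt qkvqi viamv kamam nyfp hhvsk zfpub surme vwbs vjsfk snj apkp hbayu pywo zjs
Hunk 2: at line 12 remove [hbayu] add [jpw,ztg,gth] -> 17 lines: xkt qkvqi viamv kamam nyfp hhvsk zfpub surme vwbs vjsfk snj apkp jpw ztg gth pywo zjs
Hunk 3: at line 5 remove [hhvsk,zfpub,surme] add [ikr] -> 15 lines: xkt qkvqi viamv kamam nyfp ikr vwbs vjsfk snj apkp jpw ztg gth pywo zjs
Hunk 4: at line 7 remove [snj,apkp,jpw] add [ftplq,mtx,eqab] -> 15 lines: xkt qkvqi viamv kamam nyfp ikr vwbs vjsfk ftplq mtx eqab ztg gth pywo zjs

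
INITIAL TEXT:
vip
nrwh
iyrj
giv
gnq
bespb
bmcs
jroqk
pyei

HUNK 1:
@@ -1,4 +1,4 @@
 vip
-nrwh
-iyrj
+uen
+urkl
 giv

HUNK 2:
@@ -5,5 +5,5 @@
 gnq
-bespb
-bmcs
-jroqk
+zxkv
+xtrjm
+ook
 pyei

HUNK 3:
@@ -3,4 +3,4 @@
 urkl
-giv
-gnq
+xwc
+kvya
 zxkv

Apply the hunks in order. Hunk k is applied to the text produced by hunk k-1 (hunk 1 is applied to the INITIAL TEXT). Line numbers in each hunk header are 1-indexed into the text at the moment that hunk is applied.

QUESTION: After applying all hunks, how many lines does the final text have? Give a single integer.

Hunk 1: at line 1 remove [nrwh,iyrj] add [uen,urkl] -> 9 lines: vip uen urkl giv gnq bespb bmcs jroqk pyei
Hunk 2: at line 5 remove [bespb,bmcs,jroqk] add [zxkv,xtrjm,ook] -> 9 lines: vip uen urkl giv gnq zxkv xtrjm ook pyei
Hunk 3: at line 3 remove [giv,gnq] add [xwc,kvya] -> 9 lines: vip uen urkl xwc kvya zxkv xtrjm ook pyei
Final line count: 9

Answer: 9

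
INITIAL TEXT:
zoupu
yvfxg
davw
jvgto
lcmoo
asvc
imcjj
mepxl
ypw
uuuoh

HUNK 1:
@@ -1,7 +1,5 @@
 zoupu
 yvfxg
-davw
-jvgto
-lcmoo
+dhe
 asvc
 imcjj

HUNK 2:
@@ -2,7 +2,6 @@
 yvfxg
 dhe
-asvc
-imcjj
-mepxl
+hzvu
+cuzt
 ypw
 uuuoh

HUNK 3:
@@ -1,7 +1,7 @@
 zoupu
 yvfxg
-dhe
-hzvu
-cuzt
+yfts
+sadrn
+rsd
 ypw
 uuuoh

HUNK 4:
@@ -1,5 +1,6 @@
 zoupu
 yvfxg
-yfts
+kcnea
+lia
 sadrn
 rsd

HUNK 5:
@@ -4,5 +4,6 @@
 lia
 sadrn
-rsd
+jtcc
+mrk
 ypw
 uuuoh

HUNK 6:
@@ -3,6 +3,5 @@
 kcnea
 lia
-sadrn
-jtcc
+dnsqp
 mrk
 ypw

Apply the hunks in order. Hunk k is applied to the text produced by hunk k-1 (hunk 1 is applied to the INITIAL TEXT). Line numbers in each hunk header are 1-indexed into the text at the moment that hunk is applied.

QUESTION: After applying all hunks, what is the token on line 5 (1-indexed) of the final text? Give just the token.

Hunk 1: at line 1 remove [davw,jvgto,lcmoo] add [dhe] -> 8 lines: zoupu yvfxg dhe asvc imcjj mepxl ypw uuuoh
Hunk 2: at line 2 remove [asvc,imcjj,mepxl] add [hzvu,cuzt] -> 7 lines: zoupu yvfxg dhe hzvu cuzt ypw uuuoh
Hunk 3: at line 1 remove [dhe,hzvu,cuzt] add [yfts,sadrn,rsd] -> 7 lines: zoupu yvfxg yfts sadrn rsd ypw uuuoh
Hunk 4: at line 1 remove [yfts] add [kcnea,lia] -> 8 lines: zoupu yvfxg kcnea lia sadrn rsd ypw uuuoh
Hunk 5: at line 4 remove [rsd] add [jtcc,mrk] -> 9 lines: zoupu yvfxg kcnea lia sadrn jtcc mrk ypw uuuoh
Hunk 6: at line 3 remove [sadrn,jtcc] add [dnsqp] -> 8 lines: zoupu yvfxg kcnea lia dnsqp mrk ypw uuuoh
Final line 5: dnsqp

Answer: dnsqp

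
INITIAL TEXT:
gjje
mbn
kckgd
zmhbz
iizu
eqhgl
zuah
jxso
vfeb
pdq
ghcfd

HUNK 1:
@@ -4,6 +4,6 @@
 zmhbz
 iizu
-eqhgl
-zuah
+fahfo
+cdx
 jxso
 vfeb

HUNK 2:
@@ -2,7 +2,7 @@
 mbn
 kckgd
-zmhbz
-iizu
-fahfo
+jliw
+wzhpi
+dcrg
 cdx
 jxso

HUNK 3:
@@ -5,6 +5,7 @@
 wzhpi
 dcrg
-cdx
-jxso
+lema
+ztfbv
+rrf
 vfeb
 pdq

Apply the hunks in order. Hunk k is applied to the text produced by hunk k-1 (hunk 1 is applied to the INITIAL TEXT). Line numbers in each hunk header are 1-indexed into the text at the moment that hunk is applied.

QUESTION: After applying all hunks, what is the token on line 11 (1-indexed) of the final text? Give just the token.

Answer: pdq

Derivation:
Hunk 1: at line 4 remove [eqhgl,zuah] add [fahfo,cdx] -> 11 lines: gjje mbn kckgd zmhbz iizu fahfo cdx jxso vfeb pdq ghcfd
Hunk 2: at line 2 remove [zmhbz,iizu,fahfo] add [jliw,wzhpi,dcrg] -> 11 lines: gjje mbn kckgd jliw wzhpi dcrg cdx jxso vfeb pdq ghcfd
Hunk 3: at line 5 remove [cdx,jxso] add [lema,ztfbv,rrf] -> 12 lines: gjje mbn kckgd jliw wzhpi dcrg lema ztfbv rrf vfeb pdq ghcfd
Final line 11: pdq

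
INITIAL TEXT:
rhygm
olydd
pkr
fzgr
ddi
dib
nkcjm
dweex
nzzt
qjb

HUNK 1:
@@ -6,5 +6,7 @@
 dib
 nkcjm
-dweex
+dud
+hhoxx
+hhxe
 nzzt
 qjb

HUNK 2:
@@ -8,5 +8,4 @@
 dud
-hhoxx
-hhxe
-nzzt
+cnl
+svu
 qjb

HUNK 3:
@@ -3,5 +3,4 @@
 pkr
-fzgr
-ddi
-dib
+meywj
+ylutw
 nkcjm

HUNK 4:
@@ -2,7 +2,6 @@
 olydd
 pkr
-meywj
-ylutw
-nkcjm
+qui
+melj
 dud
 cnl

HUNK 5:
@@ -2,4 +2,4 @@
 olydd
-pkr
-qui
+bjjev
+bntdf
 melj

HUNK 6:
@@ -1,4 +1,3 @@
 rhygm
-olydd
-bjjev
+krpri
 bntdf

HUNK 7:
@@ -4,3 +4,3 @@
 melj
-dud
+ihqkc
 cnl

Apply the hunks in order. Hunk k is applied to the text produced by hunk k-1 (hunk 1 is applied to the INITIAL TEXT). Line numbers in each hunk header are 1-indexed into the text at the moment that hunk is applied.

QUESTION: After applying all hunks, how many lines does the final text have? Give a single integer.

Hunk 1: at line 6 remove [dweex] add [dud,hhoxx,hhxe] -> 12 lines: rhygm olydd pkr fzgr ddi dib nkcjm dud hhoxx hhxe nzzt qjb
Hunk 2: at line 8 remove [hhoxx,hhxe,nzzt] add [cnl,svu] -> 11 lines: rhygm olydd pkr fzgr ddi dib nkcjm dud cnl svu qjb
Hunk 3: at line 3 remove [fzgr,ddi,dib] add [meywj,ylutw] -> 10 lines: rhygm olydd pkr meywj ylutw nkcjm dud cnl svu qjb
Hunk 4: at line 2 remove [meywj,ylutw,nkcjm] add [qui,melj] -> 9 lines: rhygm olydd pkr qui melj dud cnl svu qjb
Hunk 5: at line 2 remove [pkr,qui] add [bjjev,bntdf] -> 9 lines: rhygm olydd bjjev bntdf melj dud cnl svu qjb
Hunk 6: at line 1 remove [olydd,bjjev] add [krpri] -> 8 lines: rhygm krpri bntdf melj dud cnl svu qjb
Hunk 7: at line 4 remove [dud] add [ihqkc] -> 8 lines: rhygm krpri bntdf melj ihqkc cnl svu qjb
Final line count: 8

Answer: 8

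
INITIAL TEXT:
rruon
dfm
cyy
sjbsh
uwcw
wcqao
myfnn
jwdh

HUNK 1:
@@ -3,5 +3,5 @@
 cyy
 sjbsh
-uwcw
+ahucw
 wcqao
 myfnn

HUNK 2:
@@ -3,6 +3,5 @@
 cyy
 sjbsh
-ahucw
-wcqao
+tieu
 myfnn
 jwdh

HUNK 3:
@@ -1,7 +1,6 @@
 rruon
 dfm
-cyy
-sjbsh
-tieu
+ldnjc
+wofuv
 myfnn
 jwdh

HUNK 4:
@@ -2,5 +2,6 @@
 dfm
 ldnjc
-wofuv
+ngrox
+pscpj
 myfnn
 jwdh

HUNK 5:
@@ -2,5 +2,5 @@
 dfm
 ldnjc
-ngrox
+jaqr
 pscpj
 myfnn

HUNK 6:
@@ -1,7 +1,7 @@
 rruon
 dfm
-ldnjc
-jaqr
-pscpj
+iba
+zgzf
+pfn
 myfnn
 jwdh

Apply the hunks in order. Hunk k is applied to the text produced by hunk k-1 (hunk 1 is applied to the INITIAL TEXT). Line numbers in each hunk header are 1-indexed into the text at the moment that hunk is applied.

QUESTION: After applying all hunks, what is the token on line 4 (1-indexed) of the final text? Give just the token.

Answer: zgzf

Derivation:
Hunk 1: at line 3 remove [uwcw] add [ahucw] -> 8 lines: rruon dfm cyy sjbsh ahucw wcqao myfnn jwdh
Hunk 2: at line 3 remove [ahucw,wcqao] add [tieu] -> 7 lines: rruon dfm cyy sjbsh tieu myfnn jwdh
Hunk 3: at line 1 remove [cyy,sjbsh,tieu] add [ldnjc,wofuv] -> 6 lines: rruon dfm ldnjc wofuv myfnn jwdh
Hunk 4: at line 2 remove [wofuv] add [ngrox,pscpj] -> 7 lines: rruon dfm ldnjc ngrox pscpj myfnn jwdh
Hunk 5: at line 2 remove [ngrox] add [jaqr] -> 7 lines: rruon dfm ldnjc jaqr pscpj myfnn jwdh
Hunk 6: at line 1 remove [ldnjc,jaqr,pscpj] add [iba,zgzf,pfn] -> 7 lines: rruon dfm iba zgzf pfn myfnn jwdh
Final line 4: zgzf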